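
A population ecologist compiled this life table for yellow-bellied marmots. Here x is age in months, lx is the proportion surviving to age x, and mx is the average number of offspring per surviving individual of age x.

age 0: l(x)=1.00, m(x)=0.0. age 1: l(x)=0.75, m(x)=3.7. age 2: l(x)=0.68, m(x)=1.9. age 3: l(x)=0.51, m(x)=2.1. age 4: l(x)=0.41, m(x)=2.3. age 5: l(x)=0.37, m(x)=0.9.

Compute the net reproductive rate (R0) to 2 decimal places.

6.41

lx·mx by age: 0, 2.775, 1.292, 1.071, 0.943, 0.333
R0 = Σ lx·mx = 6.414 → 6.41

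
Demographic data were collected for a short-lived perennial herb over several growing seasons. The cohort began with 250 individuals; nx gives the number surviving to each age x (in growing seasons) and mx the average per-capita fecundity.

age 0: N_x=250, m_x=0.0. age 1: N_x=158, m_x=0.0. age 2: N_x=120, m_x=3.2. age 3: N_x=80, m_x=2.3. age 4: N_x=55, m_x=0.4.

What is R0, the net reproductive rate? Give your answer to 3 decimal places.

2.360

lx = nx/n0 = nx/250: 1, 0.632, 0.48, 0.32, 0.22
lx·mx by age: 0, 0, 1.536, 0.736, 0.088
R0 = Σ lx·mx = 2.36 → 2.360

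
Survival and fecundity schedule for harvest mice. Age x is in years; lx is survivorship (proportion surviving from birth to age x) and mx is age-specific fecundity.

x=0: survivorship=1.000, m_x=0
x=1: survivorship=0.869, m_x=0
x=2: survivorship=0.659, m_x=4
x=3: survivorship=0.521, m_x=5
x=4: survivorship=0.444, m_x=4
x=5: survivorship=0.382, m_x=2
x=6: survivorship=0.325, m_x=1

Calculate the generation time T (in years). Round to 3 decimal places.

lx·mx: 0, 0, 2.636, 2.605, 1.776, 0.764, 0.325 → R0 = 8.106
x·lx·mx: 0, 0, 5.272, 7.815, 7.104, 3.82, 1.95 → Σ = 25.961
T = 25.961 / 8.106 = 3.202689… → 3.203

3.203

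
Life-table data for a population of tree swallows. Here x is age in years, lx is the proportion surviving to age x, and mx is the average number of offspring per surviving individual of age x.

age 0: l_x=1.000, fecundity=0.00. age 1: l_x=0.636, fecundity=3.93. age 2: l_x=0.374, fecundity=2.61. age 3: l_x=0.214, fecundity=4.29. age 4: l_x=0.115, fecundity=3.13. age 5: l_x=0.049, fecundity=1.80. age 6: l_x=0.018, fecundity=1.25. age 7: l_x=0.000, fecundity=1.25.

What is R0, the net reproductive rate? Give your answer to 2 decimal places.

lx·mx by age: 0, 2.49948, 0.97614, 0.91806, 0.35995, 0.0882, 0.0225, 0
R0 = Σ lx·mx = 4.86433 → 4.86

4.86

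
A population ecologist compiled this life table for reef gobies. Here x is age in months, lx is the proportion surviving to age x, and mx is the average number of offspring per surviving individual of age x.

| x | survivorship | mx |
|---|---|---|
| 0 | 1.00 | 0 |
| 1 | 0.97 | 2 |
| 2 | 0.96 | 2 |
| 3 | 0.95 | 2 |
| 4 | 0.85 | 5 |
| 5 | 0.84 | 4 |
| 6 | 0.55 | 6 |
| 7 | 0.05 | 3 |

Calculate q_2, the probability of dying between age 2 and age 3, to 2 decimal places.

0.01

q_2 = (l_2 − l_3) / l_2 = (0.96 − 0.95) / 0.96
     = 0.01 / 0.96 = 0.010417… → 0.01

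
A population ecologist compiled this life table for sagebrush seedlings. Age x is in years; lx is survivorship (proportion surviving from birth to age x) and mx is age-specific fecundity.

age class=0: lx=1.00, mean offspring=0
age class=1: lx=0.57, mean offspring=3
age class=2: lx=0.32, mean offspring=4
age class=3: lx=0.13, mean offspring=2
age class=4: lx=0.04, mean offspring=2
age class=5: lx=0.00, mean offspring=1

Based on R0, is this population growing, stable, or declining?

R0 = Σ lx·mx = 0 + 1.71 + 1.28 + 0.26 + 0.08 + 0 = 3.33
R0 > 1, so the population is growing.

growing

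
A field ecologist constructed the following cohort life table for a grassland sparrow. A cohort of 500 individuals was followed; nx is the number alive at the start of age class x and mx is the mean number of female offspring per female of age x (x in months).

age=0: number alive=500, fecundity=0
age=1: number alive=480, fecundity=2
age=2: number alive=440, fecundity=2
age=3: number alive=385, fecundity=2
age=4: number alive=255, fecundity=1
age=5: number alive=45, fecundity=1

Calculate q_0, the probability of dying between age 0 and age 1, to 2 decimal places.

lx = nx/n0 = nx/500: 1, 0.96, 0.88, 0.77, 0.51, 0.09
q_0 = (l_0 − l_1) / l_0 = (1 − 0.96) / 1
     = 0.04 / 1 = 0.04 → 0.04

0.04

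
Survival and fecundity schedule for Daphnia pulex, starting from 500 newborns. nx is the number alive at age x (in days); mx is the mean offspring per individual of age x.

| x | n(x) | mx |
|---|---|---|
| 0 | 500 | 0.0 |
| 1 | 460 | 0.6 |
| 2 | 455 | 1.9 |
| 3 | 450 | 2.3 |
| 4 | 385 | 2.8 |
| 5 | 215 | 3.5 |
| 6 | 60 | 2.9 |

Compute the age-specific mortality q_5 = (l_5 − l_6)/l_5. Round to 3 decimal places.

lx = nx/n0 = nx/500: 1, 0.92, 0.91, 0.9, 0.77, 0.43, 0.12
q_5 = (l_5 − l_6) / l_5 = (0.43 − 0.12) / 0.43
     = 0.31 / 0.43 = 0.72093… → 0.721

0.721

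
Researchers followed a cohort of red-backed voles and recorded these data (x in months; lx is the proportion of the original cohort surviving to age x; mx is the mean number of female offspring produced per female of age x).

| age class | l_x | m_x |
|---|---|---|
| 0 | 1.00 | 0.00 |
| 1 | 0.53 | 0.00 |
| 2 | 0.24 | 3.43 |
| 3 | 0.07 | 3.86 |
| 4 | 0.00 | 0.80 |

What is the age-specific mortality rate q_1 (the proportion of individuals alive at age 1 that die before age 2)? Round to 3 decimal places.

q_1 = (l_1 − l_2) / l_1 = (0.53 − 0.24) / 0.53
     = 0.29 / 0.53 = 0.54717… → 0.547

0.547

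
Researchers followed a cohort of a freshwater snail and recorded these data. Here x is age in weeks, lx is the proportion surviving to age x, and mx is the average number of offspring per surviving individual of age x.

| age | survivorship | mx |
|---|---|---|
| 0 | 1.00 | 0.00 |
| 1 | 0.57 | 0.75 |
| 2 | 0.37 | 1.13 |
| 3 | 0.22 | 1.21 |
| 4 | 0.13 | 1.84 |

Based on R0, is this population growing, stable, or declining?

growing

R0 = Σ lx·mx = 0 + 0.4275 + 0.4181 + 0.2662 + 0.2392 = 1.351
R0 > 1, so the population is growing.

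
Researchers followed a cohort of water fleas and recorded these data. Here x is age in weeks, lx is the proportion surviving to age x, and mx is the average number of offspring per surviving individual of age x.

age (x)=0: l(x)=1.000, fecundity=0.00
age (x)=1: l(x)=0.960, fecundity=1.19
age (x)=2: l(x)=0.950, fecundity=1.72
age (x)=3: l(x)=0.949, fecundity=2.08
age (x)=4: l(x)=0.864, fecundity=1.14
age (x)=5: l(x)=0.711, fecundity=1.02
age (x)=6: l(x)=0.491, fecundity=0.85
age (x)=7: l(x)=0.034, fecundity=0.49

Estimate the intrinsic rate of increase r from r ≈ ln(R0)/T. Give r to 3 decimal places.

0.649

R0 = Σ lx·mx = 0 + 1.1424 + 1.634 + 1.97392 + 0.98496 + 0.72522 + 0.41735 + 0.01666 = 6.89451
Σ x·lx·mx = 20.51882; T = 20.51882/6.89451 = 2.97611…
r ≈ ln(R0)/T = ln(6.89451)/2.97611… = 0.64874… → 0.649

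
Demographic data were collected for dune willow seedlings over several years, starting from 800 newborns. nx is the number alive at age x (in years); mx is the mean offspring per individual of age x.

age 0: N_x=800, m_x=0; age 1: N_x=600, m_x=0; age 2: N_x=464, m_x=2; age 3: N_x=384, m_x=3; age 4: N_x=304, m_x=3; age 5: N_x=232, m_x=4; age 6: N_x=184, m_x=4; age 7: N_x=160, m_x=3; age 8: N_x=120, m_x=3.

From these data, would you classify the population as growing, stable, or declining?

lx = nx/n0 = nx/800: 1, 0.75, 0.58, 0.48, 0.38, 0.29, 0.23, 0.2, 0.15
R0 = Σ lx·mx = 0 + 0 + 1.16 + 1.44 + 1.14 + 1.16 + 0.92 + 0.6 + 0.45 = 6.87
R0 > 1, so the population is growing.

growing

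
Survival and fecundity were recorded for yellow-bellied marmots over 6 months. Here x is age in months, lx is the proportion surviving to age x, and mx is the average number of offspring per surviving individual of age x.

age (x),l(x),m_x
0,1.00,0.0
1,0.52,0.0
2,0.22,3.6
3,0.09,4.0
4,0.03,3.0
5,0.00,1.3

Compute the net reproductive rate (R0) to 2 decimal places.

1.24

lx·mx by age: 0, 0, 0.792, 0.36, 0.09, 0
R0 = Σ lx·mx = 1.242 → 1.24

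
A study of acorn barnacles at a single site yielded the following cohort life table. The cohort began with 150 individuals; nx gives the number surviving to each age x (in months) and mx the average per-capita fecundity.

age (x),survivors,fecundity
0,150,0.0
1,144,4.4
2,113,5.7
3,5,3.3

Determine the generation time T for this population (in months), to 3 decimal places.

lx = nx/n0 = nx/150: 1, 0.96, 0.75333…, 0.03333…
lx·mx: 0, 4.224, 4.294…, 0.11… → R0 = 8.628…
x·lx·mx: 0, 4.224, 8.588…, 0.33… → Σ = 13.142…
T = 13.142… / 8.628… = 1.52318… → 1.523

1.523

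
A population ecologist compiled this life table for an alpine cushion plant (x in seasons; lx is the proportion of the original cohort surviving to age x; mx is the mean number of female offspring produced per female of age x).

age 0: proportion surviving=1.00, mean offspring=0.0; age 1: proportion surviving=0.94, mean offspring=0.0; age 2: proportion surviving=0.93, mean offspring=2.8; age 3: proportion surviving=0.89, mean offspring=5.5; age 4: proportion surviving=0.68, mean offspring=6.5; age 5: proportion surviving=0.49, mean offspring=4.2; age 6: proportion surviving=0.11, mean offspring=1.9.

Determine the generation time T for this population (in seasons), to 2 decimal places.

lx·mx: 0, 0, 2.604, 4.895, 4.42, 2.058, 0.209 → R0 = 14.186
x·lx·mx: 0, 0, 5.208, 14.685, 17.68, 10.29, 1.254 → Σ = 49.117
T = 49.117 / 14.186 = 3.462357… → 3.46

3.46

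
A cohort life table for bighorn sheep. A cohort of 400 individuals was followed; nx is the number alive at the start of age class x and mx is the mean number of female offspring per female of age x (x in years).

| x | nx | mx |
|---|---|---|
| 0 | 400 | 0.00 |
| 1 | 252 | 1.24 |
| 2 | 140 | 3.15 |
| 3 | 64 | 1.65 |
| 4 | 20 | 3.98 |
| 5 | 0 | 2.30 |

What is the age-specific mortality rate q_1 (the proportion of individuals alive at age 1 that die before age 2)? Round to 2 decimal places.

0.44

lx = nx/n0 = nx/400: 1, 0.63, 0.35, 0.16, 0.05, 0
q_1 = (l_1 − l_2) / l_1 = (0.63 − 0.35) / 0.63
     = 0.28 / 0.63 = 0.444444… → 0.44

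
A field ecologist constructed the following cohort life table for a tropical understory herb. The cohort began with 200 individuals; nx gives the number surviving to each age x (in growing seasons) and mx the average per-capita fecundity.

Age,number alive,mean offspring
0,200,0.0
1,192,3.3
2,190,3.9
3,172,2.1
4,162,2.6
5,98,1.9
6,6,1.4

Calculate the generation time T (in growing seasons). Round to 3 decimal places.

lx = nx/n0 = nx/200: 1, 0.96, 0.95, 0.86, 0.81, 0.49, 0.03
lx·mx: 0, 3.168, 3.705, 1.806, 2.106, 0.931, 0.042 → R0 = 11.758
x·lx·mx: 0, 3.168, 7.41, 5.418, 8.424, 4.655, 0.252 → Σ = 29.327
T = 29.327 / 11.758 = 2.494217… → 2.494

2.494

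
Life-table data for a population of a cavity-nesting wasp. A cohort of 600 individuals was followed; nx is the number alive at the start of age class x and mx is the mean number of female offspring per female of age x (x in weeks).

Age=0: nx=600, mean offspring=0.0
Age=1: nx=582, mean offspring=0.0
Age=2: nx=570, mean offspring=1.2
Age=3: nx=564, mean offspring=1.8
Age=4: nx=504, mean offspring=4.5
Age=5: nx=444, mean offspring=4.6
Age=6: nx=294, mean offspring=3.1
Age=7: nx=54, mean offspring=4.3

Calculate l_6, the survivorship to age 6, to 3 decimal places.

l_6 = n_6/n_0 = 294/600 = 0.49 → 0.490

0.490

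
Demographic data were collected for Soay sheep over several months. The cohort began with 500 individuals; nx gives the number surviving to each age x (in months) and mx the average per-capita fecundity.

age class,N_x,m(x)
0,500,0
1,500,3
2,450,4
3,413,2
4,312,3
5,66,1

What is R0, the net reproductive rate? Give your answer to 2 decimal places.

lx = nx/n0 = nx/500: 1, 1, 0.9, 0.826, 0.624, 0.132
lx·mx by age: 0, 3, 3.6, 1.652, 1.872, 0.132
R0 = Σ lx·mx = 10.256 → 10.26

10.26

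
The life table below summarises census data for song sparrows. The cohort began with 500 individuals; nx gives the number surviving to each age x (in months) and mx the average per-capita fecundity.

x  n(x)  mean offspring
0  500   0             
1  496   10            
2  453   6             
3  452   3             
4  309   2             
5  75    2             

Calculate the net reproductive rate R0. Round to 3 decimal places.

lx = nx/n0 = nx/500: 1, 0.992, 0.906, 0.904, 0.618, 0.15
lx·mx by age: 0, 9.92, 5.436, 2.712, 1.236, 0.3
R0 = Σ lx·mx = 19.604 → 19.604

19.604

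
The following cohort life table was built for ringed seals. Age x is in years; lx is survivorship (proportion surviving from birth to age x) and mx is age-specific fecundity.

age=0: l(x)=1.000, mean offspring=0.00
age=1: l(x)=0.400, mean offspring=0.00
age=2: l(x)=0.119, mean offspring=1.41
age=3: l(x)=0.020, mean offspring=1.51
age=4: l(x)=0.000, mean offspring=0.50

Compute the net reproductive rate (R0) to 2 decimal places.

lx·mx by age: 0, 0, 0.16779, 0.0302, 0
R0 = Σ lx·mx = 0.19799 → 0.20

0.20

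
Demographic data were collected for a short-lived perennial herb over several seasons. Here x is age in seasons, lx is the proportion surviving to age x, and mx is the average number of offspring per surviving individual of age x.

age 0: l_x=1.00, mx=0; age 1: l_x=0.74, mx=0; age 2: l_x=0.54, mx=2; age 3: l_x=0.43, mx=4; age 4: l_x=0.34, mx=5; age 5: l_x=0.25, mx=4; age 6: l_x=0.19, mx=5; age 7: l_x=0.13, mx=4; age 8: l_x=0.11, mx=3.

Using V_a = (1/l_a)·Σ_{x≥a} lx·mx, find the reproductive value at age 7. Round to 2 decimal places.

6.54

lx·mx for x ≥ 7: 0.52, 0.33 → sum = 0.85
V_7 = 0.85 / l_7 = 0.85 / 0.13 = 6.538462… → 6.54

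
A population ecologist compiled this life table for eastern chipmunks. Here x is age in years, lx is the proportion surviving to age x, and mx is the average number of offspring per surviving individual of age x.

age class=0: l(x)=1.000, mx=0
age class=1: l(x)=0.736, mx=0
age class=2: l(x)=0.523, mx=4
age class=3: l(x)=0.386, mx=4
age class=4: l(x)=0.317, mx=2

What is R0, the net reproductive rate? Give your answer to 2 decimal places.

lx·mx by age: 0, 0, 2.092, 1.544, 0.634
R0 = Σ lx·mx = 4.27 → 4.27

4.27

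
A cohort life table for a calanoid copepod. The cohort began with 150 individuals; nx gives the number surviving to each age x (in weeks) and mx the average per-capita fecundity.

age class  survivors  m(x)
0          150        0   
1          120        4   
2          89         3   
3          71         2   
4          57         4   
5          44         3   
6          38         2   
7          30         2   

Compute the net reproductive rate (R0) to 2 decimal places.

lx = nx/n0 = nx/150: 1, 0.8, 0.59333…, 0.47333…, 0.38, 0.29333…, 0.25333…, 0.2
lx·mx by age: 0, 3.2, 1.78…, 0.946667…, 1.52, 0.88…, 0.506667…, 0.4
R0 = Σ lx·mx = 9.233333… → 9.23

9.23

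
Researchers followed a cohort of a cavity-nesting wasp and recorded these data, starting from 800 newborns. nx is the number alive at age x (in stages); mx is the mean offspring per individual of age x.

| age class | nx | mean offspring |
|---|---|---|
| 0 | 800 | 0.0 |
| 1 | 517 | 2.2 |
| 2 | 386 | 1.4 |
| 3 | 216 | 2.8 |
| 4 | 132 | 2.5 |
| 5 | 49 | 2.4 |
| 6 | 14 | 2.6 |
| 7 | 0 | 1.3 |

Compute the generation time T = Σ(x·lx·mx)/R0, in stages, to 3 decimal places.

2.226

lx = nx/n0 = nx/800: 1, 0.64625, 0.4825, 0.27, 0.165, 0.06125, 0.0175, 0
lx·mx: 0, 1.42175, 0.6755, 0.756, 0.4125, 0.147, 0.0455, 0 → R0 = 3.45825
x·lx·mx: 0, 1.42175, 1.351, 2.268, 1.65, 0.735, 0.273, 0 → Σ = 7.69875
T = 7.69875 / 3.45825 = 2.226198… → 2.226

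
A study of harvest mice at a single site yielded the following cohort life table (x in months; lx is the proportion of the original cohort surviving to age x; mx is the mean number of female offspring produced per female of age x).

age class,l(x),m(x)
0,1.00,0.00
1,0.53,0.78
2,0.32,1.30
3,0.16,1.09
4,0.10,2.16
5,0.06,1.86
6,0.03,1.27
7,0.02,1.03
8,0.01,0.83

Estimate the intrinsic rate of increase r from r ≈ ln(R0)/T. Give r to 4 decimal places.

R0 = Σ lx·mx = 0 + 0.4134 + 0.416 + 0.1744 + 0.216 + 0.1116 + 0.0381 + 0.0206 + 0.0083 = 1.3984
Σ x·lx·mx = 3.6298; T = 3.6298/1.3984 = 2.59568…
r ≈ ln(R0)/T = ln(1.3984)/2.59568… = 0.129187… → 0.1292

0.1292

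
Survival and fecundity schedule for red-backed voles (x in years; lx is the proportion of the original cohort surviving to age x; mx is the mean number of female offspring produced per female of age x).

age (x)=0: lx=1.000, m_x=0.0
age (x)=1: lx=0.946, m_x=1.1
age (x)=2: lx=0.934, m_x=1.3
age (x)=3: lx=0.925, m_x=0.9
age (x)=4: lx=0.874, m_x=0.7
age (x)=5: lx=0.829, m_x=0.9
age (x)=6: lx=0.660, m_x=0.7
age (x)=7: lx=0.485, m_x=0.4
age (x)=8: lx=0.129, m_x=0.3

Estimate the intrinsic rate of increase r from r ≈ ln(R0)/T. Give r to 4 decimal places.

R0 = Σ lx·mx = 0 + 1.0406 + 1.2142 + 0.8325 + 0.6118 + 0.7461 + 0.462 + 0.194 + 0.0387 = 5.1399
Σ x·lx·mx = 16.5838; T = 16.5838/5.1399 = 3.22648…
r ≈ ln(R0)/T = ln(5.1399)/3.22648… = 0.507374… → 0.5074

0.5074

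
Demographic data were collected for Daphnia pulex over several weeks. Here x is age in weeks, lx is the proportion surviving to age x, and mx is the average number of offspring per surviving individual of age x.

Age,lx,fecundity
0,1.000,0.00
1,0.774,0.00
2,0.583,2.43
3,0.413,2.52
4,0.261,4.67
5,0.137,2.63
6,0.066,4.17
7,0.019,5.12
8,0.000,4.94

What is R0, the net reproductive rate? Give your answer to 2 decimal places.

4.41

lx·mx by age: 0, 0, 1.41669, 1.04076, 1.21887, 0.36031, 0.27522, 0.09728, 0
R0 = Σ lx·mx = 4.40913 → 4.41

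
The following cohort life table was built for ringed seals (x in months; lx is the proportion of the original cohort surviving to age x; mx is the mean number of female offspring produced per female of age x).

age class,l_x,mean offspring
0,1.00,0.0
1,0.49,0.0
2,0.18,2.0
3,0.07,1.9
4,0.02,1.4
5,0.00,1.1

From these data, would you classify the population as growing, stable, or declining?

R0 = Σ lx·mx = 0 + 0 + 0.36 + 0.133 + 0.028 + 0 = 0.521
R0 < 1, so the population is declining.

declining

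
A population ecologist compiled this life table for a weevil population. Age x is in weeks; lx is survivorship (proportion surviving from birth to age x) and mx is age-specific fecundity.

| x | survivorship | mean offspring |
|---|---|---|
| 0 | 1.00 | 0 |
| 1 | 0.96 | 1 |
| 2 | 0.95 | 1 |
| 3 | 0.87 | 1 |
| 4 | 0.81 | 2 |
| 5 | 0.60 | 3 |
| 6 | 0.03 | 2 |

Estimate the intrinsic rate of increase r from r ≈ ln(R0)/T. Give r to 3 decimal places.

0.539

R0 = Σ lx·mx = 0 + 0.96 + 0.95 + 0.87 + 1.62 + 1.8 + 0.06 = 6.26
Σ x·lx·mx = 21.31; T = 21.31/6.26 = 3.40415…
r ≈ ln(R0)/T = ln(6.26)/3.40415… = 0.53881… → 0.539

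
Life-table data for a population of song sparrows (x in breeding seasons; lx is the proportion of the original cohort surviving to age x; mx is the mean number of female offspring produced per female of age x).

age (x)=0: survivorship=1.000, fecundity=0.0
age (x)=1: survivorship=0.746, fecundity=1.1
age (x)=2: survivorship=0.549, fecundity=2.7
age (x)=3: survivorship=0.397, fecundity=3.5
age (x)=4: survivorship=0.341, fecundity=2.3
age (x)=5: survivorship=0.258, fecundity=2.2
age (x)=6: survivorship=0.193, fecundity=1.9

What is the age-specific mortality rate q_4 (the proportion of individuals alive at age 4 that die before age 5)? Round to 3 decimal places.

0.243

q_4 = (l_4 − l_5) / l_4 = (0.341 − 0.258) / 0.341
     = 0.083 / 0.341 = 0.243402… → 0.243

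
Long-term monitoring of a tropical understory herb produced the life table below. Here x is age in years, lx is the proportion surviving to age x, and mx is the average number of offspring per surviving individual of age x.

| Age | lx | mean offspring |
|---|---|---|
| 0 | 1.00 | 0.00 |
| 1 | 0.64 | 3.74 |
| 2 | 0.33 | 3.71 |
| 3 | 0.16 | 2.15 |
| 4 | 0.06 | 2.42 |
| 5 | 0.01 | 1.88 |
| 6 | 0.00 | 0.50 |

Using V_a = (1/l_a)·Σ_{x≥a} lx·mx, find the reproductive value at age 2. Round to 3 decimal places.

5.249

lx·mx for x ≥ 2: 1.2243, 0.344, 0.1452, 0.0188, 0 → sum = 1.7323
V_2 = 1.7323 / l_2 = 1.7323 / 0.33 = 5.249394… → 5.249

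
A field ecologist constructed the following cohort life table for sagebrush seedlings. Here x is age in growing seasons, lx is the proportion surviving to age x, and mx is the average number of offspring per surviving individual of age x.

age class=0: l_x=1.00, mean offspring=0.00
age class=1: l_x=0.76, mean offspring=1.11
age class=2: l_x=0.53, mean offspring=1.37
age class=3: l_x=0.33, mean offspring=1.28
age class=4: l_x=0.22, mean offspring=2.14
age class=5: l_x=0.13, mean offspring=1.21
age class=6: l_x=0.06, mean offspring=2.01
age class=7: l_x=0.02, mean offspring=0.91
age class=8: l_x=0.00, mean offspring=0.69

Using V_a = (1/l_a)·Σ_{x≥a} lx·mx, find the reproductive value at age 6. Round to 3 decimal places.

lx·mx for x ≥ 6: 0.1206, 0.0182, 0 → sum = 0.1388
V_6 = 0.1388 / l_6 = 0.1388 / 0.06 = 2.313333… → 2.313

2.313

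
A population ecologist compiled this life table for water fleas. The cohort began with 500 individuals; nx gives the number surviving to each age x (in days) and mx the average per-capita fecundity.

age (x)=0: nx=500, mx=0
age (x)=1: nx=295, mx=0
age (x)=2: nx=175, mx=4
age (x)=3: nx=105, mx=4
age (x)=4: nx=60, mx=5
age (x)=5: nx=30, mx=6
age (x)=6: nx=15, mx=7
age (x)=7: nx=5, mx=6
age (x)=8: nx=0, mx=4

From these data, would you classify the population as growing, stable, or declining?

lx = nx/n0 = nx/500: 1, 0.59, 0.35, 0.21, 0.12, 0.06, 0.03, 0.01, 0
R0 = Σ lx·mx = 0 + 0 + 1.4 + 0.84 + 0.6 + 0.36 + 0.21 + 0.06 + 0 = 3.47
R0 > 1, so the population is growing.

growing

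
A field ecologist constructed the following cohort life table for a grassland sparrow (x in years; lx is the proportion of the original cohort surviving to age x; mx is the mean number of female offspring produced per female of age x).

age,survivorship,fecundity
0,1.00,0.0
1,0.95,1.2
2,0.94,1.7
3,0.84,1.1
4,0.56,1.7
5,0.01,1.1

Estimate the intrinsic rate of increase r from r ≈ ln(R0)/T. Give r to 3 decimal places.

0.646

R0 = Σ lx·mx = 0 + 1.14 + 1.598 + 0.924 + 0.952 + 0.011 = 4.625
Σ x·lx·mx = 10.971; T = 10.971/4.625 = 2.37211…
r ≈ ln(R0)/T = ln(4.625)/2.37211… = 0.64562… → 0.646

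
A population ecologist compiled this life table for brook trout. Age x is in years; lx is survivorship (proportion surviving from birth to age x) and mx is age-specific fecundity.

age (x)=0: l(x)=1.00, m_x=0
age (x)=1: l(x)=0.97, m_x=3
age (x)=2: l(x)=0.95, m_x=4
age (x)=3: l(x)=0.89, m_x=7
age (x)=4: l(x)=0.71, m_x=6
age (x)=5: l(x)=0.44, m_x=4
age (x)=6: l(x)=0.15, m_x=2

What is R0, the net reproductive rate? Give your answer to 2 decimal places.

19.26

lx·mx by age: 0, 2.91, 3.8, 6.23, 4.26, 1.76, 0.3
R0 = Σ lx·mx = 19.26 → 19.26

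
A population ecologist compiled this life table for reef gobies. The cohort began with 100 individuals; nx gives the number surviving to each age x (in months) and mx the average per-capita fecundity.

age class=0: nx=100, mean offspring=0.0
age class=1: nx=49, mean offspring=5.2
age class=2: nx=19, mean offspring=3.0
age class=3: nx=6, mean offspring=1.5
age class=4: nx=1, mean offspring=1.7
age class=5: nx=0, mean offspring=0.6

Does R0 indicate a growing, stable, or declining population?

lx = nx/n0 = nx/100: 1, 0.49, 0.19, 0.06, 0.01, 0
R0 = Σ lx·mx = 0 + 2.548 + 0.57 + 0.09 + 0.017 + 0 = 3.225
R0 > 1, so the population is growing.

growing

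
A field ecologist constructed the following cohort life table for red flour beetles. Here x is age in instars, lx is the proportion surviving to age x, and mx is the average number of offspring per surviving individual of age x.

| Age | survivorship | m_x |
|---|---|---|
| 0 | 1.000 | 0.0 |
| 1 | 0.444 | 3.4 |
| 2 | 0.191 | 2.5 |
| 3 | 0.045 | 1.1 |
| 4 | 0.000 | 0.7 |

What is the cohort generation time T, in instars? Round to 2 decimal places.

1.28

lx·mx: 0, 1.5096, 0.4775, 0.0495, 0 → R0 = 2.0366
x·lx·mx: 0, 1.5096, 0.955, 0.1485, 0 → Σ = 2.6131
T = 2.6131 / 2.0366 = 1.28307… → 1.28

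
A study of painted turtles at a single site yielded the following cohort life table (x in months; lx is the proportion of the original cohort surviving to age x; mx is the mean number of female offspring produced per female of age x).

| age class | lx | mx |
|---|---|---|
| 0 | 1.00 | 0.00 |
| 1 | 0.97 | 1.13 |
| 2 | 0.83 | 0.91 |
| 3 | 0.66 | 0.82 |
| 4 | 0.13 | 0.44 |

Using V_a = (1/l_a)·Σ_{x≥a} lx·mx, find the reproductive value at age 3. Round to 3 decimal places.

lx·mx for x ≥ 3: 0.5412, 0.0572 → sum = 0.5984
V_3 = 0.5984 / l_3 = 0.5984 / 0.66 = 0.906667… → 0.907

0.907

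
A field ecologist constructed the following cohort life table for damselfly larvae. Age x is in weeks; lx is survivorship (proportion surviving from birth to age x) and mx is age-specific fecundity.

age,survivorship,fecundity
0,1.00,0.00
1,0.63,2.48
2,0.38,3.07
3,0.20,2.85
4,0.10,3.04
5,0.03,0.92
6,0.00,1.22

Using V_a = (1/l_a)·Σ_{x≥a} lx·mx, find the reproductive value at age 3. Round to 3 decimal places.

lx·mx for x ≥ 3: 0.57, 0.304, 0.0276, 0 → sum = 0.9016
V_3 = 0.9016 / l_3 = 0.9016 / 0.2 = 4.508 → 4.508

4.508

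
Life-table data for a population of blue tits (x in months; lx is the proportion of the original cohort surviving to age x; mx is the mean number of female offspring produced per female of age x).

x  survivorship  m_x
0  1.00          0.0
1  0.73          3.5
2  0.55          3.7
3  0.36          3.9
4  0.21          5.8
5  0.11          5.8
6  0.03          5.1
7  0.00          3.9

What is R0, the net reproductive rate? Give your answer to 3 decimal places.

lx·mx by age: 0, 2.555, 2.035, 1.404, 1.218, 0.638, 0.153, 0
R0 = Σ lx·mx = 8.003 → 8.003

8.003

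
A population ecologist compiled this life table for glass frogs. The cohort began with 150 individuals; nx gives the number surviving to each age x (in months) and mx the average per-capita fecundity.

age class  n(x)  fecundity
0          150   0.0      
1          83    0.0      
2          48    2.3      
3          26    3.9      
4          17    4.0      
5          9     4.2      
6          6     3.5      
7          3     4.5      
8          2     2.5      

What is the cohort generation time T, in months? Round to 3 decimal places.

3.491

lx = nx/n0 = nx/150: 1, 0.55333…, 0.32, 0.17333…, 0.11333…, 0.06, 0.04, 0.02, 0.01333…
lx·mx: 0, 0, 0.736, 0.676…, 0.453333…, 0.252, 0.14, 0.09, 0.033333… → R0 = 2.380667…
x·lx·mx: 0, 0, 1.472, 2.028…, 1.813333…, 1.26, 0.84, 0.63, 0.266667… → Σ = 8.31…
T = 8.31… / 2.380667… = 3.490619… → 3.491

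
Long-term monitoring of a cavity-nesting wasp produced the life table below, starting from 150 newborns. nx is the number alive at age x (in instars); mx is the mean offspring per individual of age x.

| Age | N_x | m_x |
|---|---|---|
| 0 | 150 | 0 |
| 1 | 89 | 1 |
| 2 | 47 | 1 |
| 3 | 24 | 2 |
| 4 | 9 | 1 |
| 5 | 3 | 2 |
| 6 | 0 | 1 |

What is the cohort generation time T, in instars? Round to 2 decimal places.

1.97

lx = nx/n0 = nx/150: 1, 0.59333…, 0.31333…, 0.16, 0.06, 0.02, 0
lx·mx: 0, 0.593333…, 0.313333…, 0.32, 0.06, 0.04, 0 → R0 = 1.326667…
x·lx·mx: 0, 0.593333…, 0.626667…, 0.96, 0.24, 0.2, 0 → Σ = 2.62…
T = 2.62… / 1.326667… = 1.974874… → 1.97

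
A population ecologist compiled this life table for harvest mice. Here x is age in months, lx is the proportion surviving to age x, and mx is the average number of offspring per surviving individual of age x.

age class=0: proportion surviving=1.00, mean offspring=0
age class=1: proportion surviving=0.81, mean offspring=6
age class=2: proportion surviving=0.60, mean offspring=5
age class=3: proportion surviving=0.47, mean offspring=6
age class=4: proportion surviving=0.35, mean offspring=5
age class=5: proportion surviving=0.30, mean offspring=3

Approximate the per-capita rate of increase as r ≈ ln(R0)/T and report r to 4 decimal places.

R0 = Σ lx·mx = 0 + 4.86 + 3 + 2.82 + 1.75 + 0.9 = 13.33
Σ x·lx·mx = 30.82; T = 30.82/13.33 = 2.31208…
r ≈ ln(R0)/T = ln(13.33)/2.31208… = 1.120212… → 1.1202

1.1202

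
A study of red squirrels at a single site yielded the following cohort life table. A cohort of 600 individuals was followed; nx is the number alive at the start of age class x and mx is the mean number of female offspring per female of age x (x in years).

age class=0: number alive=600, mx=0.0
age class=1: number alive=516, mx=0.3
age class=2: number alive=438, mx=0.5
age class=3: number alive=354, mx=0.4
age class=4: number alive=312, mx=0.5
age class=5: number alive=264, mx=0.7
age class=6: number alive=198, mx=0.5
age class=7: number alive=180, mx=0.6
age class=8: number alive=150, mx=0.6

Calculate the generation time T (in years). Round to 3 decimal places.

lx = nx/n0 = nx/600: 1, 0.86, 0.73, 0.59, 0.52, 0.44, 0.33, 0.3, 0.25
lx·mx: 0, 0.258, 0.365, 0.236, 0.26, 0.308, 0.165, 0.18, 0.15 → R0 = 1.922
x·lx·mx: 0, 0.258, 0.73, 0.708, 1.04, 1.54, 0.99, 1.26, 1.2 → Σ = 7.726
T = 7.726 / 1.922 = 4.019771… → 4.020

4.020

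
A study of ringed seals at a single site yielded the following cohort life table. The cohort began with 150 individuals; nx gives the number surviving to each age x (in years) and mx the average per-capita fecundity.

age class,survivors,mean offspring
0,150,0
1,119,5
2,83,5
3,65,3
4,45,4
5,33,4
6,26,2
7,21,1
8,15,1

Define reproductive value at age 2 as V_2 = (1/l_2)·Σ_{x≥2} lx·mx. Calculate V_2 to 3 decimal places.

lx = nx/n0 = nx/150: 1, 0.79333…, 0.55333…, 0.43333…, 0.3, 0.22, 0.17333…, 0.14, 0.1
lx·mx for x ≥ 2: 2.766667…, 1.3…, 1.2, 0.88, 0.346667…, 0.14, 0.1 → sum = 6.733333…
V_2 = 6.733333… / l_2 = 6.733333… / 0.553333… = 12.168675… → 12.169

12.169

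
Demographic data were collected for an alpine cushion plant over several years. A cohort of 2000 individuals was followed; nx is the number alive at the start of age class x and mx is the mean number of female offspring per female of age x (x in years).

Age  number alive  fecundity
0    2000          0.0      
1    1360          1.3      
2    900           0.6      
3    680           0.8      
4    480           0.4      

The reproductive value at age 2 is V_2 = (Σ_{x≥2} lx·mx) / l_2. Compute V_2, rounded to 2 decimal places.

lx = nx/n0 = nx/2000: 1, 0.68, 0.45, 0.34, 0.24
lx·mx for x ≥ 2: 0.27, 0.272, 0.096 → sum = 0.638
V_2 = 0.638 / l_2 = 0.638 / 0.45 = 1.417778… → 1.42

1.42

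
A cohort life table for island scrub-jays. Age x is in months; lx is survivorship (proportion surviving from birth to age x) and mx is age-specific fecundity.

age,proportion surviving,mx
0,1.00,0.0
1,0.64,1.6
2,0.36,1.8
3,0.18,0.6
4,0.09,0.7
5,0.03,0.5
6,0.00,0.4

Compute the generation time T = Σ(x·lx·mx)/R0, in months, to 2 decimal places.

lx·mx: 0, 1.024, 0.648, 0.108, 0.063, 0.015, 0 → R0 = 1.858
x·lx·mx: 0, 1.024, 1.296, 0.324, 0.252, 0.075, 0 → Σ = 2.971
T = 2.971 / 1.858 = 1.599031… → 1.60

1.60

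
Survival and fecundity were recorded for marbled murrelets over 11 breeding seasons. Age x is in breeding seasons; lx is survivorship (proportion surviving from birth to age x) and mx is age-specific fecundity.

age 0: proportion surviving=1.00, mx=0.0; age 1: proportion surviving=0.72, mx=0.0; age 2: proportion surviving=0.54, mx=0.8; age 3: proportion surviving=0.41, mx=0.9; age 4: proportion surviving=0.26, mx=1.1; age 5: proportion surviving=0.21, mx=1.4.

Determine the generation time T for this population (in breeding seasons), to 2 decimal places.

lx·mx: 0, 0, 0.432, 0.369, 0.286, 0.294 → R0 = 1.381
x·lx·mx: 0, 0, 0.864, 1.107, 1.144, 1.47 → Σ = 4.585
T = 4.585 / 1.381 = 3.320058… → 3.32

3.32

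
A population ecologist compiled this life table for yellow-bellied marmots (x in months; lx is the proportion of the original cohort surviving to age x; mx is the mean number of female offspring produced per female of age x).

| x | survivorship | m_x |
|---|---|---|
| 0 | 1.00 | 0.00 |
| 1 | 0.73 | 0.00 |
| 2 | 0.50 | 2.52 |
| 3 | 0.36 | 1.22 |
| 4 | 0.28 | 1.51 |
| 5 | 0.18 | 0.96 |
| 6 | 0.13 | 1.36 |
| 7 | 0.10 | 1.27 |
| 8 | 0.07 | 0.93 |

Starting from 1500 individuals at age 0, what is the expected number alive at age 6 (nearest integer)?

Expected survivors = N0 · l_6 = 1500 × 0.13 = 195 → 195

195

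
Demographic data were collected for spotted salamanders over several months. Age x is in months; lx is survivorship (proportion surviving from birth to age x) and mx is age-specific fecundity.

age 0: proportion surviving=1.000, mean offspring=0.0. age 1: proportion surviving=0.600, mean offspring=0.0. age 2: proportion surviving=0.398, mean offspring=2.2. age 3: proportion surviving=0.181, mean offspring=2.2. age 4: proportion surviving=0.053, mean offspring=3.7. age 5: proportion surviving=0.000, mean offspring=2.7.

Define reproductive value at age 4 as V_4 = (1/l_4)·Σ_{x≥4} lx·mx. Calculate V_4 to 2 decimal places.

3.70

lx·mx for x ≥ 4: 0.1961, 0 → sum = 0.1961
V_4 = 0.1961 / l_4 = 0.1961 / 0.053 = 3.7 → 3.70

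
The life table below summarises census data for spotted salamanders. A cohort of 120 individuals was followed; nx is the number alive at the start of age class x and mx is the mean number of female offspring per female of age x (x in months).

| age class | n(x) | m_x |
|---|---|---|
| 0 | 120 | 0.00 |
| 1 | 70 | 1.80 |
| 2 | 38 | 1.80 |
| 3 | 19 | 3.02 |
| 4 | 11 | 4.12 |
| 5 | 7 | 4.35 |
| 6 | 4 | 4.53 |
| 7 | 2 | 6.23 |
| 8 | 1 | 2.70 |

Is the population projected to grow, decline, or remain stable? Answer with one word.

lx = nx/n0 = nx/120: 1, 0.58333…, 0.31667…, 0.15833…, 0.09167…, 0.05833…, 0.03333…, 0.01667…, 0.00833…
R0 = Σ lx·mx = 0 + 1.05… + 0.57… + 0.478167… + 0.377667… + 0.25375… + 0.151… + 0.103833… + 0.0225… = 3.006917…
R0 > 1, so the population is growing.

growing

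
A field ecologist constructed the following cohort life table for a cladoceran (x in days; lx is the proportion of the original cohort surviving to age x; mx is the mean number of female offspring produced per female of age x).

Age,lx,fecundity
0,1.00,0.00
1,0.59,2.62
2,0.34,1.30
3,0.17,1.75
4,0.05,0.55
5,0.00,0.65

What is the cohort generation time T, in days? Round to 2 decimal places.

lx·mx: 0, 1.5458, 0.442, 0.2975, 0.0275, 0 → R0 = 2.3128
x·lx·mx: 0, 1.5458, 0.884, 0.8925, 0.11, 0 → Σ = 3.4323
T = 3.4323 / 2.3128 = 1.484045… → 1.48

1.48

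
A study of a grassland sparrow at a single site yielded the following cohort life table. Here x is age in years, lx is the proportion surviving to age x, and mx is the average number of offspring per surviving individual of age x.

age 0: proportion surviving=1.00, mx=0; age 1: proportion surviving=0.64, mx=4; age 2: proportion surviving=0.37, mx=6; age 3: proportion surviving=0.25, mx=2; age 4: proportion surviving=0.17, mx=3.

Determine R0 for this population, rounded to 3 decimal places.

5.790

lx·mx by age: 0, 2.56, 2.22, 0.5, 0.51
R0 = Σ lx·mx = 5.79 → 5.790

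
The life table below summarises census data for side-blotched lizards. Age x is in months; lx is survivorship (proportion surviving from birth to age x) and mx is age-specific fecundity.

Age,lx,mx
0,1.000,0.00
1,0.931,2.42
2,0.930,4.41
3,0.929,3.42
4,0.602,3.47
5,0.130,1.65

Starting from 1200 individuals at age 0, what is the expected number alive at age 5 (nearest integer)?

156

Expected survivors = N0 · l_5 = 1200 × 0.130 = 156 → 156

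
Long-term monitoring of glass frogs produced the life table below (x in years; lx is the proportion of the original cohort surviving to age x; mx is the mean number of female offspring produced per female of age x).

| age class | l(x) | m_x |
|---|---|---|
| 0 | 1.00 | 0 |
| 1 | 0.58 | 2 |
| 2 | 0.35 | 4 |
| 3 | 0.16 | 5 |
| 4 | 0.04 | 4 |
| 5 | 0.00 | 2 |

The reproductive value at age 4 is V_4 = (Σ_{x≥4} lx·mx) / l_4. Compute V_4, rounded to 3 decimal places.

4.000

lx·mx for x ≥ 4: 0.16, 0 → sum = 0.16
V_4 = 0.16 / l_4 = 0.16 / 0.04 = 4 → 4.000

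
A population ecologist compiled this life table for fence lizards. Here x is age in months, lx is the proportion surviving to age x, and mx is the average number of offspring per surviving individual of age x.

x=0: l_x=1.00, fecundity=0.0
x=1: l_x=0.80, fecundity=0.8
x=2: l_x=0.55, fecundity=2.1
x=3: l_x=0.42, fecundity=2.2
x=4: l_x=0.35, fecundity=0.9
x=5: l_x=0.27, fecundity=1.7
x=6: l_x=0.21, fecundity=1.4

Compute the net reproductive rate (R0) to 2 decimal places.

lx·mx by age: 0, 0.64, 1.155, 0.924, 0.315, 0.459, 0.294
R0 = Σ lx·mx = 3.787 → 3.79

3.79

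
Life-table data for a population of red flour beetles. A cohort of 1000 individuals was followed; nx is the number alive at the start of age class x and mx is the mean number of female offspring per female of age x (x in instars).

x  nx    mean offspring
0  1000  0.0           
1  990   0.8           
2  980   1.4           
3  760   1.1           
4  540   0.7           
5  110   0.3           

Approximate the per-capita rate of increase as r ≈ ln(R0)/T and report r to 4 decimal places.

0.5421

lx = nx/n0 = nx/1000: 1, 0.99, 0.98, 0.76, 0.54, 0.11
R0 = Σ lx·mx = 0 + 0.792 + 1.372 + 0.836 + 0.378 + 0.033 = 3.411
Σ x·lx·mx = 7.721; T = 7.721/3.411 = 2.26356…
r ≈ ln(R0)/T = ln(3.411)/2.26356… = 0.542069… → 0.5421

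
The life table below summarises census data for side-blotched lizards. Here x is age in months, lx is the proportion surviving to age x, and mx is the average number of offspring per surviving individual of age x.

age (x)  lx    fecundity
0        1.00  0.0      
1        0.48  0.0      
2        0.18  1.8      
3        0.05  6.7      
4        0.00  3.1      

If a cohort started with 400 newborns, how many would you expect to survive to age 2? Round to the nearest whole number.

Expected survivors = N0 · l_2 = 400 × 0.18 = 72 → 72

72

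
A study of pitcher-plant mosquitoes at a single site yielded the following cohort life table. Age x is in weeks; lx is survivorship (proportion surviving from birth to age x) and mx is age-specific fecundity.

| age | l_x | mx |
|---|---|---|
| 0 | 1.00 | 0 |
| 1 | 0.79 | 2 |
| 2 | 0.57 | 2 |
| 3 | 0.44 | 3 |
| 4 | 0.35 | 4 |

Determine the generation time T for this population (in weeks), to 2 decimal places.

2.47

lx·mx: 0, 1.58, 1.14, 1.32, 1.4 → R0 = 5.44
x·lx·mx: 0, 1.58, 2.28, 3.96, 5.6 → Σ = 13.42
T = 13.42 / 5.44 = 2.466912… → 2.47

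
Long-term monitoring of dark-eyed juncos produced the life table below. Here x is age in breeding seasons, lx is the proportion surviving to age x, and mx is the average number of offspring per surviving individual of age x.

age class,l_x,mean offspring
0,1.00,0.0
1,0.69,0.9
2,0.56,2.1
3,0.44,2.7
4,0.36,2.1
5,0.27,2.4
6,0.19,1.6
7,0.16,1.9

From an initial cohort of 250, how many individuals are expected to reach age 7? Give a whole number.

40

Expected survivors = N0 · l_7 = 250 × 0.16 = 40 → 40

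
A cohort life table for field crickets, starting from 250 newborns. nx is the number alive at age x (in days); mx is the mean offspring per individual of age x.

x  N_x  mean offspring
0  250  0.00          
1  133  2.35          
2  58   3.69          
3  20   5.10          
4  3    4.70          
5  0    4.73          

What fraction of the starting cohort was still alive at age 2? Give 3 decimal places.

0.232

l_2 = n_2/n_0 = 58/250 = 0.232 → 0.232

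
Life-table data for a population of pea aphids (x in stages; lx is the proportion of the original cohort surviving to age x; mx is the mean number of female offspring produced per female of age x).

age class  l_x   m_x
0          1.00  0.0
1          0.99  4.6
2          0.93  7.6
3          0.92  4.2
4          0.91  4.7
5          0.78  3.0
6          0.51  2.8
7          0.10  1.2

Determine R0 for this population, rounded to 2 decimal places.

lx·mx by age: 0, 4.554, 7.068, 3.864, 4.277, 2.34, 1.428, 0.12
R0 = Σ lx·mx = 23.651 → 23.65

23.65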